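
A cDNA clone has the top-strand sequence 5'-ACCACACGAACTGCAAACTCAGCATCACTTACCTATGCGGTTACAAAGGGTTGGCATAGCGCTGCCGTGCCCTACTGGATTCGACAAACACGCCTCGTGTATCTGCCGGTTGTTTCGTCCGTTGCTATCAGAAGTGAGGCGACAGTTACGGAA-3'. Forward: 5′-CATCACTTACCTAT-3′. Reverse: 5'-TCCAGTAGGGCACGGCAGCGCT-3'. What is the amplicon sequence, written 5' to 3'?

5'-CATCACTTACCTATGCGGTTACAAAGGGTTGGCATAGCGCTGCCGTGCCCTACTGGA-3'

Scanning the template, CATCACTTACCTAT occurs at positions 23–36; this primer anneals to the bottom strand there with its 3' end pointing downstream.
Taking the reverse complement of TCCAGTAGGGCACGGCAGCGCT gives AGCGCTGCCGTGCCCTACTGGA, found at positions 58–79 on the template; the primer anneals here to the top strand with its 3' end pointing upstream.
The product is the template from position 23 through 79 (57 bp).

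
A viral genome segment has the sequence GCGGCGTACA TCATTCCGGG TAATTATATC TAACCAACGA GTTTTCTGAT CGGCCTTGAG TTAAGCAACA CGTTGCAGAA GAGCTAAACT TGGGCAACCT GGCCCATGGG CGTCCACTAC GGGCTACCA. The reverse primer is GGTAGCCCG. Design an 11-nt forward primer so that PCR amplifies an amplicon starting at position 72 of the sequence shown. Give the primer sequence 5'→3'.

5'-GTTGCAGAAGA-3'

The reverse primer's reverse complement CGGGCTACC matches the template at positions 120–128; the product starts at position 72.
The forward primer is identical to the top strand over positions 72–82: GTTGCAGAAGA.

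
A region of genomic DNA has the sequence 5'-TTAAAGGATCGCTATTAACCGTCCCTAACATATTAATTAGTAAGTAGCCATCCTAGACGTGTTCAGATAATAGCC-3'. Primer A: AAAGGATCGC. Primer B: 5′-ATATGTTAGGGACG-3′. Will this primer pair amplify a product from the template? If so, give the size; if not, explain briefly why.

Primer A (AAAGGATCGC) matches the top strand at positions 3–12; it acts as a forward primer.
Primer B's reverse complement is CGTCCCTAACATAT, matching the top strand at positions 20–33; it acts as a reverse primer.
The 3' ends face each other across positions 3–33, giving a 31 bp product.

Yes — a 31 bp product.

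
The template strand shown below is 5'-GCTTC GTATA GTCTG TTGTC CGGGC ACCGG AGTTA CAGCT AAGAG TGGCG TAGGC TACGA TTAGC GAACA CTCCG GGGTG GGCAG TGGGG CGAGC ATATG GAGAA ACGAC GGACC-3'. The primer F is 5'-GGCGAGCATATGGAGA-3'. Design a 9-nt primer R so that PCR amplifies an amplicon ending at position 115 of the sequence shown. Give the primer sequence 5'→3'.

5'-GGTCCGTCG-3'

The forward primer binds at positions 89–104; the product's 3' end on the top strand is position 115.
The reverse primer anneals to the top strand over positions 107–115, i.e. to CGACGGACC.
Its sequence written 5'→3' is the reverse complement: GGTCCGTCG.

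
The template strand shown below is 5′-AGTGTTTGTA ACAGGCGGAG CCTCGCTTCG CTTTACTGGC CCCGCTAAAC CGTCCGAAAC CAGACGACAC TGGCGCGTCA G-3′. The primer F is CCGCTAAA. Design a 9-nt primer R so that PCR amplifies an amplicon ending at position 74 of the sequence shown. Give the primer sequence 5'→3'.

5'-GCCAGTGTC-3'

The forward primer binds at positions 42–49; the product's 3' end on the top strand is position 74.
The reverse primer anneals to the top strand over positions 66–74, i.e. to GACACTGGC.
Its sequence written 5'→3' is the reverse complement: GCCAGTGTC.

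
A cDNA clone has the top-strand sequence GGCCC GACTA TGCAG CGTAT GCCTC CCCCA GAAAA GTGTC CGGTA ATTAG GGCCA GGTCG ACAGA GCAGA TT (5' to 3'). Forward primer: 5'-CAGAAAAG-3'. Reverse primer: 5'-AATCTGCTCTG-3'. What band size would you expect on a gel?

Forward primer CAGAAAAG is found on the top strand at positions 29–36.
The reverse primer's reverse complement is CAGAGCAGATT, which matches the template at positions 62–72.
The product runs from position 29 to position 72, so its length is 72 − 29 + 1 = 44 bp.

44 bp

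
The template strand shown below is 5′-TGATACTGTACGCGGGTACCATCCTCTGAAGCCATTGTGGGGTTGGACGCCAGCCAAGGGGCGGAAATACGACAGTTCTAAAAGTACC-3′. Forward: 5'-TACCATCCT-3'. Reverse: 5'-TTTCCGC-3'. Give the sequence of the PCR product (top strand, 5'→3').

5'-TACCATCCTCTGAAGCCATTGTGGGGTTGGACGCCAGCCAAGGGGCGGAAA-3'

Scanning the template, TACCATCCT occurs at positions 17–25; this primer anneals to the bottom strand there with its 3' end pointing downstream.
Taking the reverse complement of TTTCCGC gives GCGGAAA, found at positions 61–67 on the template; the primer anneals here to the top strand with its 3' end pointing upstream.
The product is the template from position 17 through 67 (51 bp).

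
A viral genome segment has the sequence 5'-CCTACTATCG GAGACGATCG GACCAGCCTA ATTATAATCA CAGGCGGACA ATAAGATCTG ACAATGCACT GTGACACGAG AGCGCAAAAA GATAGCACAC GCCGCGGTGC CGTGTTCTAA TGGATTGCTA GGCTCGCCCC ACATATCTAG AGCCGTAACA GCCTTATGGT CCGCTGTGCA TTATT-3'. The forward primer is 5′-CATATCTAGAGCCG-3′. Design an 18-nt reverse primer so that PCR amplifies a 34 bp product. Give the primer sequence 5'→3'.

The forward primer binds at positions 142–155, so a 34 bp product ends at position 142 + 34 − 1 = 175.
The reverse primer anneals to the top strand over positions 158–175, i.e. to ACAGCCTTATGGTCCGCT.
Its sequence written 5'→3' is the reverse complement: AGCGGACCATAAGGCTGT.

5'-AGCGGACCATAAGGCTGT-3'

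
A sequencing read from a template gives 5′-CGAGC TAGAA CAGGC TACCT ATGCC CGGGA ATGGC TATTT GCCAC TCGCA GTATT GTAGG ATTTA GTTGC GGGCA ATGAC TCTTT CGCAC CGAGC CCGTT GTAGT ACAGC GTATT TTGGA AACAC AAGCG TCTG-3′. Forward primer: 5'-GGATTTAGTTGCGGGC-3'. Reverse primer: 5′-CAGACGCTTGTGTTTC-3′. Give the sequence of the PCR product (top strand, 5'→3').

5'-GGATTTAGTTGCGGGCAATGACTCTTTCGCACCGAGCCCGTTGTAGTACAGCGTATTTTGGAAACACAAGCGTCTG-3'

The forward primer matches the template at positions 59–74.
Taking the reverse complement of CAGACGCTTGTGTTTC gives GAAACACAAGCGTCTG, found at positions 119–134 on the template; the primer anneals here to the top strand with its 3' end pointing upstream.
The product is the template from position 59 through 134 (76 bp).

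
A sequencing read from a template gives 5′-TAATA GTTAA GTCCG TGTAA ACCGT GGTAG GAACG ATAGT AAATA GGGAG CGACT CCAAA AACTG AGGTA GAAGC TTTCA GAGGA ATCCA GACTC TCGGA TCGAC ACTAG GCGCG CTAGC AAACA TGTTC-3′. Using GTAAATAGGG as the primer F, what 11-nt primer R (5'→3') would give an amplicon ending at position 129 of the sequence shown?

The forward primer binds at positions 39–48; the product's 3' end on the top strand is position 129.
The reverse primer anneals to the top strand over positions 119–129, i.e. to GCAAACATGTT.
Its sequence written 5'→3' is the reverse complement: AACATGTTTGC.

5'-AACATGTTTGC-3'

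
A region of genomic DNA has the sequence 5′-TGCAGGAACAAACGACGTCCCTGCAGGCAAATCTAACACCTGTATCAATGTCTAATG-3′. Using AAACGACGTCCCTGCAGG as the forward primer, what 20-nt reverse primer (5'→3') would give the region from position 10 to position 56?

5'-ATTAGACATTGATACAGGTG-3'

The product's 3' end on the top strand is position 56.
The reverse primer anneals to the top strand over positions 37–56, i.e. to CACCTGTATCAATGTCTAAT.
Its sequence written 5'→3' is the reverse complement: ATTAGACATTGATACAGGTG.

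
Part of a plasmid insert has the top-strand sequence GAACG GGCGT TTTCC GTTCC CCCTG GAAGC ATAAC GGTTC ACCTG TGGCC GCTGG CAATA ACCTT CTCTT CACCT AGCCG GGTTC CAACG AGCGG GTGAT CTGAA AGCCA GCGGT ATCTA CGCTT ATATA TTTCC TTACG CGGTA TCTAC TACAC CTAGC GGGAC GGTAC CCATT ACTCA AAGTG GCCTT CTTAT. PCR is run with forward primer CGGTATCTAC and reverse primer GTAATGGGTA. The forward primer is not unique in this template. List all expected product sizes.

The forward primer CGGTATCTAC matches the top strand at positions 112–121, 141–150.
The reverse primer's reverse complement is TACCCATTAC, matching at positions 168–177.
Each forward site pairs with the reverse site to give a product ending at position 177: sizes 66, 37 bp.

66 bp, 37 bp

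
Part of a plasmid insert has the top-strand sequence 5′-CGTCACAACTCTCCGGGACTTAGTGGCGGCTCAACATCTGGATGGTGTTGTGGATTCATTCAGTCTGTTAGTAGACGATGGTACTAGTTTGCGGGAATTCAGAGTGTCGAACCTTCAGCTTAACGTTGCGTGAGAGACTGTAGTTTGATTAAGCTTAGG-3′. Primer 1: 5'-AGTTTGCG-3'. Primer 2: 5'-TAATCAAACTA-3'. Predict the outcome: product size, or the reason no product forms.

Primer 1 (AGTTTGCG) matches the top strand at positions 86–93; it acts as a forward primer.
Primer 2's reverse complement is TAGTTTGATTA, matching the top strand at positions 141–151; it acts as a reverse primer.
The 3' ends face each other across positions 86–151, giving a 66 bp product.

Yes — a 66 bp product.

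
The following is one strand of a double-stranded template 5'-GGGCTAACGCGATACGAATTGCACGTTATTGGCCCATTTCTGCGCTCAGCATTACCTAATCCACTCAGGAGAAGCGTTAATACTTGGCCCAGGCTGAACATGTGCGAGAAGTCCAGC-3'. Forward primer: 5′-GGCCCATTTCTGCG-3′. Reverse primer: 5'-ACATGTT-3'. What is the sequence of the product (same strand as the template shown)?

Forward primer GGCCCATTTCTGCG is found on the top strand at positions 31–44.
Taking the reverse complement of ACATGTT gives AACATGT, found at positions 97–103 on the template; the primer anneals here to the top strand with its 3' end pointing upstream.
The product is the template from position 31 through 103 (73 bp).

5'-GGCCCATTTCTGCGCTCAGCATTACCTAATCCACTCAGGAGAAGCGTTAATACTTGGCCCAGGCTGAACATGT-3'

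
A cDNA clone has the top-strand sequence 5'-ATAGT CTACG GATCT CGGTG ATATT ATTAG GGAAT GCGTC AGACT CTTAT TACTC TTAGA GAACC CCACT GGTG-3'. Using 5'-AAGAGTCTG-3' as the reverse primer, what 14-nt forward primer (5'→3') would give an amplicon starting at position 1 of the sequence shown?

The reverse primer's reverse complement CAGACTCTT matches the template at positions 40–48; the product starts at position 1.
The forward primer is identical to the top strand over positions 1–14: ATAGTCTACGGATC.

5'-ATAGTCTACGGATC-3'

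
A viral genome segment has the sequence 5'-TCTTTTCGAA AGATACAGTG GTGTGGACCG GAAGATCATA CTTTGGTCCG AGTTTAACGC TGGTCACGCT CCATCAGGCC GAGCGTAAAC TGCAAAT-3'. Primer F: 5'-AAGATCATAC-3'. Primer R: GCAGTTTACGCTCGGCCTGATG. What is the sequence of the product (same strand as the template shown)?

Scanning the template, AAGATCATAC occurs at positions 32–41; this primer anneals to the bottom strand there with its 3' end pointing downstream.
Taking the reverse complement of GCAGTTTACGCTCGGCCTGATG gives CATCAGGCCGAGCGTAAACTGC, found at positions 72–93 on the template; the primer anneals here to the top strand with its 3' end pointing upstream.
The product is the template from position 32 through 93 (62 bp).

5'-AAGATCATACTTTGGTCCGAGTTTAACGCTGGTCACGCTCCATCAGGCCGAGCGTAAACTGC-3'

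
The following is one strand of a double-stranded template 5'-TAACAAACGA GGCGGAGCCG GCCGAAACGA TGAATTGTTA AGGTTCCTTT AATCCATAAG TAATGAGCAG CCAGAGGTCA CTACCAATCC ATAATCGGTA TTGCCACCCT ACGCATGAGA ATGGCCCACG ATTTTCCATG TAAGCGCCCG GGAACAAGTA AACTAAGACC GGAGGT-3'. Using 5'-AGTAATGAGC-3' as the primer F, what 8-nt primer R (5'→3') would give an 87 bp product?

The forward primer binds at positions 59–68, so an 87 bp product ends at position 59 + 87 − 1 = 145.
The reverse primer anneals to the top strand over positions 138–145, i.e. to ATGTAAGC.
Its sequence written 5'→3' is the reverse complement: GCTTACAT.

5'-GCTTACAT-3'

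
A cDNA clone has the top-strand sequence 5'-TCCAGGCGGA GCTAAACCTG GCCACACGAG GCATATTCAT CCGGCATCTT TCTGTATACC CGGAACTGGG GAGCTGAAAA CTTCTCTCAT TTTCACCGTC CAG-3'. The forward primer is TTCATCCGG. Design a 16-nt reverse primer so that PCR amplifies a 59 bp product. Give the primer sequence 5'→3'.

5'-GAAAATGAGAGAAGTT-3'

The forward primer binds at positions 36–44, so a 59 bp product ends at position 36 + 59 − 1 = 94.
The reverse primer anneals to the top strand over positions 79–94, i.e. to AACTTCTCTCATTTTC.
Its sequence written 5'→3' is the reverse complement: GAAAATGAGAGAAGTT.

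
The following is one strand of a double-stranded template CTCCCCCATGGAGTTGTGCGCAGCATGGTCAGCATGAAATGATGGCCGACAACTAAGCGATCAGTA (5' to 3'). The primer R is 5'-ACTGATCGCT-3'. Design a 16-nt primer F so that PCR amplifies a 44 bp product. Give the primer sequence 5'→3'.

5'-AGCATGGTCAGCATGA-3'

The reverse primer's reverse complement AGCGATCAGT matches the template at positions 56–65, so the product ends at position 65.
A 44 bp product then starts at position 65 − 44 + 1 = 22.
The forward primer is identical to the top strand there: AGCATGGTCAGCATGA.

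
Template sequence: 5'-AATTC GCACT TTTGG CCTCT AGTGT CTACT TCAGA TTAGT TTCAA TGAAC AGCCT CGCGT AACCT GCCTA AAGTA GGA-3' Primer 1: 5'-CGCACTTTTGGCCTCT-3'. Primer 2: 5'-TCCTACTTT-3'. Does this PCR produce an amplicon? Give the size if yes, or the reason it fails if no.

Primer 1 (CGCACTTTTGGCCTCT) matches the top strand at positions 5–20; it acts as a forward primer.
Primer 2's reverse complement is AAAGTAGGA, matching the top strand at positions 70–78; it acts as a reverse primer.
The 3' ends face each other across positions 5–78, giving a 74 bp product.

Yes — a 74 bp product.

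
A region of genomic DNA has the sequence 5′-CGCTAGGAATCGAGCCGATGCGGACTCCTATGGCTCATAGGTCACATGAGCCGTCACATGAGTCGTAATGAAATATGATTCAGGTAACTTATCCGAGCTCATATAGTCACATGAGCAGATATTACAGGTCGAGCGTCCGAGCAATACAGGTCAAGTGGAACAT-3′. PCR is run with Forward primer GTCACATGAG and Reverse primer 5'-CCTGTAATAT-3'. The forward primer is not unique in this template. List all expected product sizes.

88 bp, 76 bp, 23 bp

The forward primer GTCACATGAG matches the top strand at positions 41–50, 53–62, 106–115.
The reverse primer's reverse complement is ATATTACAGG, matching at positions 119–128.
Each forward site pairs with the reverse site to give a product ending at position 128: sizes 88, 76, 23 bp.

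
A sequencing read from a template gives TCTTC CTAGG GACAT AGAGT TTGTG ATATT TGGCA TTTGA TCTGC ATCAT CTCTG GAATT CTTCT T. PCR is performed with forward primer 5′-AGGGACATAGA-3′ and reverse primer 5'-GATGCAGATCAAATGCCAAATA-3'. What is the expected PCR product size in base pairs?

41 bp

The forward primer matches the template at positions 8–18.
Reverse complement of the reverse primer: TATTTGGCATTTGATCTGCATC. This occurs on the top strand at positions 27–48.
Product length = (reverse-primer end) − (forward-primer start) + 1 = 48 − 8 + 1 = 41 bp.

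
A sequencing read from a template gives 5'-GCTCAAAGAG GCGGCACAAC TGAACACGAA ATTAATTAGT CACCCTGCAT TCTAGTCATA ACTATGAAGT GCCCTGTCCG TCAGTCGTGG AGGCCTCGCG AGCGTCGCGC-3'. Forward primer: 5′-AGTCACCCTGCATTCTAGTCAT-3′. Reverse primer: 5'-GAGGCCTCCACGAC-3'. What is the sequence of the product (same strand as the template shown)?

Scanning the template, AGTCACCCTGCATTCTAGTCAT occurs at positions 38–59; this primer anneals to the bottom strand there with its 3' end pointing downstream.
The reverse primer's reverse complement is GTCGTGGAGGCCTC, which matches the template at positions 84–97.
The product is the template from position 38 through 97 (60 bp).

5'-AGTCACCCTGCATTCTAGTCATAACTATGAAGTGCCCTGTCCGTCAGTCGTGGAGGCCTC-3'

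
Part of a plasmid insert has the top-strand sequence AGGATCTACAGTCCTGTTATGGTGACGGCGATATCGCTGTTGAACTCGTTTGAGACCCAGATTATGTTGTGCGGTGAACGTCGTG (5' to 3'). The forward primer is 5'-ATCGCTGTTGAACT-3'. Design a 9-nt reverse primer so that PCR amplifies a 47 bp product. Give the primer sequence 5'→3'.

The forward primer binds at positions 33–46, so a 47 bp product ends at position 33 + 47 − 1 = 79.
The reverse primer anneals to the top strand over positions 71–79, i.e. to GCGGTGAAC.
Its sequence written 5'→3' is the reverse complement: GTTCACCGC.

5'-GTTCACCGC-3'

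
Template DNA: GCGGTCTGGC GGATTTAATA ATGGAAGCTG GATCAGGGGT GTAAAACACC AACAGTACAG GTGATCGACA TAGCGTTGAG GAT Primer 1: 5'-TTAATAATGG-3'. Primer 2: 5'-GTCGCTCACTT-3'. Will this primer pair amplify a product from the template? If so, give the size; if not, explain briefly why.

Primer 2 (GTCGCTCACTT) does not match the top strand, and its reverse complement AAGTGAGCGAC does not match either.
With no annealing site for primer 2, no amplification occurs.

No product — primer 2 has no binding site in the template.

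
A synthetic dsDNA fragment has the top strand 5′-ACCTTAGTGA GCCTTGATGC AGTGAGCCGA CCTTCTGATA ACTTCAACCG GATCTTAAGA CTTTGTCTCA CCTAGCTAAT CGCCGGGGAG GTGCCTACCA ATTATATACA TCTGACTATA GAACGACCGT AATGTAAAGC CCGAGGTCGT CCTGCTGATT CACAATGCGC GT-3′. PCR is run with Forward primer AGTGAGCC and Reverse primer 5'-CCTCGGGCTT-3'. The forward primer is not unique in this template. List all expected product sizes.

141 bp, 126 bp

The forward primer AGTGAGCC matches the top strand at positions 6–13, 21–28.
The reverse primer's reverse complement is AAGCCCGAGG, matching at positions 137–146.
Each forward site pairs with the reverse site to give a product ending at position 146: sizes 141, 126 bp.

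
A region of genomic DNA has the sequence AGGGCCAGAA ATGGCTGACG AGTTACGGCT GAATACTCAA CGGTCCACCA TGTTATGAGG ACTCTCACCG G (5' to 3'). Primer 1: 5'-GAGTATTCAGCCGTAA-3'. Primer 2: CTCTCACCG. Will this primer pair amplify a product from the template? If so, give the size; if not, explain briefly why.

Primer 1 (GAGTATTCAGCCGTAA) has reverse complement TTACGGCTGAATACTC, which matches the top strand at positions 23–38; primer 1 anneals to the top strand there with its 3' end pointing upstream toward position 23.
Primer 2 (CTCTCACCG) matches the top strand directly at positions 62–70; it anneals to the bottom strand with its 3' end pointing downstream toward position 70.
The 3' ends diverge (primer 1 extends toward position 1, primer 2 toward position 71), so the primers never converge on a shared product.

No product — the primers' 3' ends point away from each other.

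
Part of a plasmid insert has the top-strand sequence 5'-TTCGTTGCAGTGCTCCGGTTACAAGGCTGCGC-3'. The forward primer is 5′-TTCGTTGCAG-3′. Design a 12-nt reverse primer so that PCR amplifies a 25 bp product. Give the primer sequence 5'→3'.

5'-CTTGTAACCGGA-3'

The forward primer binds at positions 1–10, so a 25 bp product ends at position 1 + 25 − 1 = 25.
The reverse primer anneals to the top strand over positions 14–25, i.e. to TCCGGTTACAAG.
Its sequence written 5'→3' is the reverse complement: CTTGTAACCGGA.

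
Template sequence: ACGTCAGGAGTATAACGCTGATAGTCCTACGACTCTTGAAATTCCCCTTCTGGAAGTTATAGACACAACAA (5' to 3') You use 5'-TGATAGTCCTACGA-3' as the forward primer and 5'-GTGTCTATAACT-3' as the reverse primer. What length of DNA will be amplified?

48 bp

Forward primer TGATAGTCCTACGA is found on the top strand at positions 19–32.
Reverse complement of the reverse primer: AGTTATAGACAC. This occurs on the top strand at positions 55–66.
Product length = (reverse-primer end) − (forward-primer start) + 1 = 66 − 19 + 1 = 48 bp.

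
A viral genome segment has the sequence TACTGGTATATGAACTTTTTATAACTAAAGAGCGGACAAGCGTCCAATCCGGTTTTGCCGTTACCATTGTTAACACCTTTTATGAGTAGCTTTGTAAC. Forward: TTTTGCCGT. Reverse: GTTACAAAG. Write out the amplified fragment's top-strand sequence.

5'-TTTTGCCGTTACCATTGTTAACACCTTTTATGAGTAGCTTTGTAAC-3'

Scanning the template, TTTTGCCGT occurs at positions 53–61; this primer anneals to the bottom strand there with its 3' end pointing downstream.
Taking the reverse complement of GTTACAAAG gives CTTTGTAAC, found at positions 90–98 on the template; the primer anneals here to the top strand with its 3' end pointing upstream.
The product is the template from position 53 through 98 (46 bp).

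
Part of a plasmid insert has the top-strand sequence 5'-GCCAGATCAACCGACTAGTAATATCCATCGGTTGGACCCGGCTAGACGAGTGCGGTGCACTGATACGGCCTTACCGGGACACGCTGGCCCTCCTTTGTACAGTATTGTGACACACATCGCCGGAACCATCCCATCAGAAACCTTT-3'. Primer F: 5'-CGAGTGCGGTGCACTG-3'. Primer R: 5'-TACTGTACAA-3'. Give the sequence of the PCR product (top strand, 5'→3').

The forward primer matches the template at positions 47–62.
The reverse primer's reverse complement is TTGTACAGTA, which matches the template at positions 95–104.
The product is the template from position 47 through 104 (58 bp).

5'-CGAGTGCGGTGCACTGATACGGCCTTACCGGGACACGCTGGCCCTCCTTTGTACAGTA-3'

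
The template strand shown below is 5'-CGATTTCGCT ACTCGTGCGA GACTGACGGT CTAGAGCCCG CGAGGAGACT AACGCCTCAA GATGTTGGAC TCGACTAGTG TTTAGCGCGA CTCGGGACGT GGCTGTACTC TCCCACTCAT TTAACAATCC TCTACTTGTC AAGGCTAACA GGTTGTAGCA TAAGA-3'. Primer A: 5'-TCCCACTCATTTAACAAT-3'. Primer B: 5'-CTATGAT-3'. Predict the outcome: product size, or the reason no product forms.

No product — primer B has no binding site in the template.

Primer B (CTATGAT) does not match the top strand, and its reverse complement ATCATAG does not match either.
With no annealing site for primer B, no amplification occurs.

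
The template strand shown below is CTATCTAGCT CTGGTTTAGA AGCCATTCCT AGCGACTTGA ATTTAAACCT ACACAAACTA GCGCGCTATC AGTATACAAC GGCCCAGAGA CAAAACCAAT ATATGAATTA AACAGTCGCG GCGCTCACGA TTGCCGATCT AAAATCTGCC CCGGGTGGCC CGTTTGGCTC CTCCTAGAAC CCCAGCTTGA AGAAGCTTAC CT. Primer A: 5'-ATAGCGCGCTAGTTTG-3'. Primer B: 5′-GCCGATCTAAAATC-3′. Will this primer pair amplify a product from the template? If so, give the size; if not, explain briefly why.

Primer A (ATAGCGCGCTAGTTTG) has reverse complement CAAACTAGCGCGCTAT, which matches the top strand at positions 54–69; primer A anneals to the top strand there with its 3' end pointing upstream toward position 54.
Primer B (GCCGATCTAAAATC) matches the top strand directly at positions 133–146; it anneals to the bottom strand with its 3' end pointing downstream toward position 146.
The 3' ends diverge (primer A extends toward position 1, primer B toward position 202), so the primers never converge on a shared product.

No product — the primers' 3' ends point away from each other.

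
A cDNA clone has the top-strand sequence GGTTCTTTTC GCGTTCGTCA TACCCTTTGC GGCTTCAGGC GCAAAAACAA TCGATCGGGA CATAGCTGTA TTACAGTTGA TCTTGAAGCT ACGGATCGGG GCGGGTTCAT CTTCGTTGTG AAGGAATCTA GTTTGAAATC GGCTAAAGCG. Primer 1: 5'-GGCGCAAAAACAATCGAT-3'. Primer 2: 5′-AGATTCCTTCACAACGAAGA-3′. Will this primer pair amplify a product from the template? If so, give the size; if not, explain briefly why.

Primer 1 (GGCGCAAAAACAATCGAT) matches the top strand at positions 38–55; it acts as a forward primer.
Primer 2's reverse complement is TCTTCGTTGTGAAGGAATCT, matching the top strand at positions 110–129; it acts as a reverse primer.
The 3' ends face each other across positions 38–129, giving a 92 bp product.

Yes — a 92 bp product.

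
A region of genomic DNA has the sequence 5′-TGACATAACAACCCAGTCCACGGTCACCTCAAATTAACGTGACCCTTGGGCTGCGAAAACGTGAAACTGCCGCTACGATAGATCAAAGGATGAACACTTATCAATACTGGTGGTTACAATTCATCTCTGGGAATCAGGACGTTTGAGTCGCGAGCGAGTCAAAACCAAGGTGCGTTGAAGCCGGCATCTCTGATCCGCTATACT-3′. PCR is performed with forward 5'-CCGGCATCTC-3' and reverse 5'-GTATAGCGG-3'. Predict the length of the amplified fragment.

23 bp

Scanning the template, CCGGCATCTC occurs at positions 181–190; this primer anneals to the bottom strand there with its 3' end pointing downstream.
Taking the reverse complement of GTATAGCGG gives CCGCTATAC, found at positions 195–203 on the template; the primer anneals here to the top strand with its 3' end pointing upstream.
Product length = (reverse-primer end) − (forward-primer start) + 1 = 203 − 181 + 1 = 23 bp.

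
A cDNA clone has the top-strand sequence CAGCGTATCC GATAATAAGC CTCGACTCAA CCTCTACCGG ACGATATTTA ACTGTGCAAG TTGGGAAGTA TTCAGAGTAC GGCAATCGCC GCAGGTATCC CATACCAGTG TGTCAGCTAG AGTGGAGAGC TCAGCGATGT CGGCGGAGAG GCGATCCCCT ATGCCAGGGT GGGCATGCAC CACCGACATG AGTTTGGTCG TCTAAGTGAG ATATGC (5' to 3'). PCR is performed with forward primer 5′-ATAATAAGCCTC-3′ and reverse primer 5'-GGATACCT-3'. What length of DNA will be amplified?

89 bp

The forward primer matches the template at positions 12–23.
The reverse primer's reverse complement is AGGTATCC, which matches the template at positions 93–100.
The product runs from position 12 to position 100, so its length is 100 − 12 + 1 = 89 bp.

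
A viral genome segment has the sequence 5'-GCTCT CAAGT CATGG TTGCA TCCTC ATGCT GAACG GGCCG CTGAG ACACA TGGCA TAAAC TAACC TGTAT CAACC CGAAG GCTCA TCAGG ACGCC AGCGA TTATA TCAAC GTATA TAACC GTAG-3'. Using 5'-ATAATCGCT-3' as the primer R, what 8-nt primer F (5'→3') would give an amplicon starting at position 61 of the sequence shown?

The reverse primer's reverse complement AGCGATTAT matches the template at positions 96–104; the product starts at position 61.
The forward primer is identical to the top strand over positions 61–68: TAACCTGT.

5'-TAACCTGT-3'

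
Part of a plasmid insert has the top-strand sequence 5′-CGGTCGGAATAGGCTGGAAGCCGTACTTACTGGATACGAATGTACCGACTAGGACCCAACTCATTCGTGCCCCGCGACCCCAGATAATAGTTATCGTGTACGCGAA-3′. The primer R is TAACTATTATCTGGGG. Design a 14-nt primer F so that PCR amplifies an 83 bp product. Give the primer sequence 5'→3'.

5'-AGGCTGGAAGCCGT-3'

The reverse primer's reverse complement CCCCAGATAATAGTTA matches the template at positions 78–93, so the product ends at position 93.
An 83 bp product then starts at position 93 − 83 + 1 = 11.
The forward primer is identical to the top strand there: AGGCTGGAAGCCGT.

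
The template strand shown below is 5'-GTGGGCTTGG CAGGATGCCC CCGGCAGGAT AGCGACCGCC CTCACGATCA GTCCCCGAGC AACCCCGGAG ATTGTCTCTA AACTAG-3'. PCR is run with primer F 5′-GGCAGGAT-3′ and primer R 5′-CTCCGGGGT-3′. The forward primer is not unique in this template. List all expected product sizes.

The forward primer GGCAGGAT matches the top strand at positions 9–16, 23–30.
The reverse primer's reverse complement is ACCCCGGAG, matching at positions 62–70.
Each forward site pairs with the reverse site to give a product ending at position 70: sizes 62, 48 bp.

62 bp, 48 bp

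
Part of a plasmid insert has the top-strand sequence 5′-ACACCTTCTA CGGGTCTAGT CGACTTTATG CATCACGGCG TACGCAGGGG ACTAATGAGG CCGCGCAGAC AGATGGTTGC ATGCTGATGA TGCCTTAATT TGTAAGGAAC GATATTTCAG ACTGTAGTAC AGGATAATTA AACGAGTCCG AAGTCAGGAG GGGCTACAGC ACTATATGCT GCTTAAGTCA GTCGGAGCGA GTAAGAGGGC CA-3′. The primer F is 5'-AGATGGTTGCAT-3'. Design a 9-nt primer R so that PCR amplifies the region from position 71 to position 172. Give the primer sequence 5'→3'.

The product's 3' end on the top strand is position 172.
The reverse primer anneals to the top strand over positions 164–172, i.e. to CTACAGCAC.
Its sequence written 5'→3' is the reverse complement: GTGCTGTAG.

5'-GTGCTGTAG-3'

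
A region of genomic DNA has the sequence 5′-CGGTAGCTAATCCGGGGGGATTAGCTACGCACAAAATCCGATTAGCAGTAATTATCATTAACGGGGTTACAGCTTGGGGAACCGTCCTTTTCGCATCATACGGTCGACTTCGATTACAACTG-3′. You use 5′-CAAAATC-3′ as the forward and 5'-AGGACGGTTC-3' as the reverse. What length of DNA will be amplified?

57 bp

Forward primer CAAAATC is found on the top strand at positions 32–38.
Taking the reverse complement of AGGACGGTTC gives GAACCGTCCT, found at positions 79–88 on the template; the primer anneals here to the top strand with its 3' end pointing upstream.
The product runs from position 32 to position 88, so its length is 88 − 32 + 1 = 57 bp.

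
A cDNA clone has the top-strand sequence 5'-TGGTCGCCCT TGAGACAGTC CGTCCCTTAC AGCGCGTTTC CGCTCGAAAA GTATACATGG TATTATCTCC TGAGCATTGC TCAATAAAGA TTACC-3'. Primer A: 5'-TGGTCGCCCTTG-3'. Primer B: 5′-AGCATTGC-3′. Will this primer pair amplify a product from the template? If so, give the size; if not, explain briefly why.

No product — both primers anneal to the same strand and extend in the same direction.

Primer A (TGGTCGCCCTTG) matches the top strand at positions 1–12 (3' end points downstream).
Primer B (AGCATTGC) also matches the top strand directly, at positions 73–80 — its reverse complement GCAATGCT is not present.
Both primers anneal to the bottom strand with 3' ends pointing the same way, so neither can prime synthesis back toward the other.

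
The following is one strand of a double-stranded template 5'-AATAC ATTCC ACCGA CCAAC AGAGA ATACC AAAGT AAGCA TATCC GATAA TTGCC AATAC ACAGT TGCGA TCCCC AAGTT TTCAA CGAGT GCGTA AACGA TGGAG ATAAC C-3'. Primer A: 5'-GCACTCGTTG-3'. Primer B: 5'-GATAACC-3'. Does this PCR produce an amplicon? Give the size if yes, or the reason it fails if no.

Primer A (GCACTCGTTG) has reverse complement CAACGAGTGC, which matches the top strand at positions 83–92; primer A anneals to the top strand there with its 3' end pointing upstream toward position 83.
Primer B (GATAACC) matches the top strand directly at positions 105–111; it anneals to the bottom strand with its 3' end pointing downstream toward position 111.
The 3' ends diverge (primer A extends toward position 1, primer B toward position 111), so the primers never converge on a shared product.

No product — the primers' 3' ends point away from each other.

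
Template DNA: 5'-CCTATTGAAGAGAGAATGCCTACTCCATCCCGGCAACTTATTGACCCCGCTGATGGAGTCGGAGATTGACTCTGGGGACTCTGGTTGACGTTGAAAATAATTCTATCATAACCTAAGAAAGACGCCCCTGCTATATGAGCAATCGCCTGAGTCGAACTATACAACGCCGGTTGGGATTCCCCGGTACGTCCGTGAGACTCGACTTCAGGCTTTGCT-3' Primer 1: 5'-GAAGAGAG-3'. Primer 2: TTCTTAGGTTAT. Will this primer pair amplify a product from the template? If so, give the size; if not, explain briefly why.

Yes — a 113 bp product.

Primer 1 (GAAGAGAG) matches the top strand at positions 7–14; it acts as a forward primer.
Primer 2's reverse complement is ATAACCTAAGAA, matching the top strand at positions 108–119; it acts as a reverse primer.
The 3' ends face each other across positions 7–119, giving a 113 bp product.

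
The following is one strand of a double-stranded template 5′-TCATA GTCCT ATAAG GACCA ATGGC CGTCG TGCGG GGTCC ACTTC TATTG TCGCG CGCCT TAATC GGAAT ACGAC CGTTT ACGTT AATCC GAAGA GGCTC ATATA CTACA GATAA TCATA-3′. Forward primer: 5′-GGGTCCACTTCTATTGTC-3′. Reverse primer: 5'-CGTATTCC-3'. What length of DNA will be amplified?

Forward primer GGGTCCACTTCTATTGTC is found on the top strand at positions 35–52.
Taking the reverse complement of CGTATTCC gives GGAATACG, found at positions 66–73 on the template; the primer anneals here to the top strand with its 3' end pointing upstream.
Product length = (reverse-primer end) − (forward-primer start) + 1 = 73 − 35 + 1 = 39 bp.

39 bp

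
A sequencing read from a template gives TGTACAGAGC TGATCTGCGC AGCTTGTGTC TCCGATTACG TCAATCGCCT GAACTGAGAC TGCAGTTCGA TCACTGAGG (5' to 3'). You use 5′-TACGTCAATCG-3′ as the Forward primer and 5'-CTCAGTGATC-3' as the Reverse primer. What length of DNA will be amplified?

42 bp

The forward primer matches the template at positions 37–47.
The reverse primer's reverse complement is GATCACTGAG, which matches the template at positions 69–78.
Amplicon spans positions 37–78: 42 bp.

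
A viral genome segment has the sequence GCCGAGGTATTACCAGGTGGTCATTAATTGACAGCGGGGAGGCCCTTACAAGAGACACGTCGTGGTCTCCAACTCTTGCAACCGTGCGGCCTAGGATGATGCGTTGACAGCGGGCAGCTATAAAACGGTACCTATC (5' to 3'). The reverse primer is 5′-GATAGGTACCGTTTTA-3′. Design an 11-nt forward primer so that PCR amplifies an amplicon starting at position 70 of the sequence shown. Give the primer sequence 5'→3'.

The reverse primer's reverse complement TAAAACGGTACCTATC matches the template at positions 121–136; the product starts at position 70.
The forward primer is identical to the top strand over positions 70–80: CAACTCTTGCA.

5'-CAACTCTTGCA-3'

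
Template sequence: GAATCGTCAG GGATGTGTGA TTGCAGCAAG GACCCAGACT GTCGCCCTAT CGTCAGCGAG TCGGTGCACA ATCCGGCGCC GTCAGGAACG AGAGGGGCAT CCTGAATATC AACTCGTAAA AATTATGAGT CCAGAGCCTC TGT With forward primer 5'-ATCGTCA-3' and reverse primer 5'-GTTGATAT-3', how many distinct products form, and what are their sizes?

The forward primer ATCGTCA matches the top strand at positions 3–9, 49–55.
The reverse primer's reverse complement is ATATCAAC, matching at positions 106–113.
Each forward site pairs with the reverse site to give a product ending at position 113: sizes 111, 65 bp.

Two products: 111 bp, 65 bp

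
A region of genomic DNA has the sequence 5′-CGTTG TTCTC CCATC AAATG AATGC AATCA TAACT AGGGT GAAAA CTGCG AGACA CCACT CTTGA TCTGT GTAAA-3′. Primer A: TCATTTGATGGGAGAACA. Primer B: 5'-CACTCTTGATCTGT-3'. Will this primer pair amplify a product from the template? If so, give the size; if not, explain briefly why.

No product — the primers' 3' ends point away from each other.

Primer A (TCATTTGATGGGAGAACA) has reverse complement TGTTCTCCCATCAAATGA, which matches the top strand at positions 4–21; primer A anneals to the top strand there with its 3' end pointing upstream toward position 4.
Primer B (CACTCTTGATCTGT) matches the top strand directly at positions 57–70; it anneals to the bottom strand with its 3' end pointing downstream toward position 70.
The 3' ends diverge (primer A extends toward position 1, primer B toward position 75), so the primers never converge on a shared product.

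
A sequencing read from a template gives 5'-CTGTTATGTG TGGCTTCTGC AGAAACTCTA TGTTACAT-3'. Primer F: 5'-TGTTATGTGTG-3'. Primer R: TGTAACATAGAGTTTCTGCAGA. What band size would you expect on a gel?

36 bp

Forward primer TGTTATGTGTG is found on the top strand at positions 2–12.
The reverse primer's reverse complement is TCTGCAGAAACTCTATGTTACA, which matches the template at positions 16–37.
The product runs from position 2 to position 37, so its length is 37 − 2 + 1 = 36 bp.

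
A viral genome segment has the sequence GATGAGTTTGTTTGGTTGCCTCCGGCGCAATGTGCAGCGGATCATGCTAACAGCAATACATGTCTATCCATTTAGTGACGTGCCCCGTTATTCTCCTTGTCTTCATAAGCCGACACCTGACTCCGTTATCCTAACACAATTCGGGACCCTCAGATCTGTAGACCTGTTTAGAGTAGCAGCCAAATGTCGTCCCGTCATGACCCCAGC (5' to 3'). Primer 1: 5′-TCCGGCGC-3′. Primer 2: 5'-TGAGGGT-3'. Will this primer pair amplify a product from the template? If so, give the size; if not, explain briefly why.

Yes — a 132 bp product.

Primer 1 (TCCGGCGC) matches the top strand at positions 21–28; it acts as a forward primer.
Primer 2's reverse complement is ACCCTCA, matching the top strand at positions 146–152; it acts as a reverse primer.
The 3' ends face each other across positions 21–152, giving a 132 bp product.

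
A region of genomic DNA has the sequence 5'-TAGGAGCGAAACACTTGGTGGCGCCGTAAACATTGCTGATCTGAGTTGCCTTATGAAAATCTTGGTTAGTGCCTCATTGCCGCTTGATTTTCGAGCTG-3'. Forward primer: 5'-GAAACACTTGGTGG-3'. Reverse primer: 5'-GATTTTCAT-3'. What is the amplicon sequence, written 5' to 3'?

Scanning the template, GAAACACTTGGTGG occurs at positions 8–21; this primer anneals to the bottom strand there with its 3' end pointing downstream.
Reverse complement of the reverse primer: ATGAAAATC. This occurs on the top strand at positions 53–61.
The product is the template from position 8 through 61 (54 bp).

5'-GAAACACTTGGTGGCGCCGTAAACATTGCTGATCTGAGTTGCCTTATGAAAATC-3'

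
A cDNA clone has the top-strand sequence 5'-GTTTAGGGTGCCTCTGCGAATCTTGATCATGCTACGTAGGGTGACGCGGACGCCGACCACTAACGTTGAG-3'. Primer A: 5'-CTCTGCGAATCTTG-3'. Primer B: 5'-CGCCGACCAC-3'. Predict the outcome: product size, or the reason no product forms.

Primer A (CTCTGCGAATCTTG) matches the top strand at positions 12–25 (3' end points downstream).
Primer B (CGCCGACCAC) also matches the top strand directly, at positions 51–60 — its reverse complement GTGGTCGGCG is not present.
Both primers anneal to the bottom strand with 3' ends pointing the same way, so neither can prime synthesis back toward the other.

No product — both primers anneal to the same strand and extend in the same direction.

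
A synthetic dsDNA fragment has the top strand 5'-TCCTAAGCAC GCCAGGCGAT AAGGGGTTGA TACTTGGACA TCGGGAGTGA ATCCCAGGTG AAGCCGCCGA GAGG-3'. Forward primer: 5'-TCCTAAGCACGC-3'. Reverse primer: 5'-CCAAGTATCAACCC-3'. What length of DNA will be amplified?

The forward primer matches the template at positions 1–12.
Taking the reverse complement of CCAAGTATCAACCC gives GGGTTGATACTTGG, found at positions 24–37 on the template; the primer anneals here to the top strand with its 3' end pointing upstream.
Amplicon spans positions 1–37: 37 bp.

37 bp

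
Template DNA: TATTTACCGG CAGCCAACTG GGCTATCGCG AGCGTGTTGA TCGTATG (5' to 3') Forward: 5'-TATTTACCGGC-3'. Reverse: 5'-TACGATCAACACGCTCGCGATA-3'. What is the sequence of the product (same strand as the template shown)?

5'-TATTTACCGGCAGCCAACTGGGCTATCGCGAGCGTGTTGATCGTA-3'

The forward primer matches the template at positions 1–11.
The reverse primer's reverse complement is TATCGCGAGCGTGTTGATCGTA, which matches the template at positions 24–45.
The product is the template from position 1 through 45 (45 bp).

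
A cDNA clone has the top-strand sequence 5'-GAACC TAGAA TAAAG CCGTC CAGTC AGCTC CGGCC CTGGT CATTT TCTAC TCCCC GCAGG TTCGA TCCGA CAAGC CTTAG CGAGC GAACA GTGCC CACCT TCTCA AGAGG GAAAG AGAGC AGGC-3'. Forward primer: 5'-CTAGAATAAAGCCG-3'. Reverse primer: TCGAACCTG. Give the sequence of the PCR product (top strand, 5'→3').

Forward primer CTAGAATAAAGCCG is found on the top strand at positions 5–18.
The reverse primer's reverse complement is CAGGTTCGA, which matches the template at positions 57–65.
The product is the template from position 5 through 65 (61 bp).

5'-CTAGAATAAAGCCGTCCAGTCAGCTCCGGCCCTGGTCATTTTCTACTCCCCGCAGGTTCGA-3'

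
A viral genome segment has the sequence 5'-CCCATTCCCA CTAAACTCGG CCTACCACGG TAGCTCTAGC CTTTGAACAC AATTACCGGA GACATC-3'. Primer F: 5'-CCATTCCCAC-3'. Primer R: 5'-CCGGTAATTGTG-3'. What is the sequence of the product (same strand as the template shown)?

Scanning the template, CCATTCCCAC occurs at positions 2–11; this primer anneals to the bottom strand there with its 3' end pointing downstream.
Reverse complement of the reverse primer: CACAATTACCGG. This occurs on the top strand at positions 48–59.
The product is the template from position 2 through 59 (58 bp).

5'-CCATTCCCACTAAACTCGGCCTACCACGGTAGCTCTAGCCTTTGAACACAATTACCGG-3'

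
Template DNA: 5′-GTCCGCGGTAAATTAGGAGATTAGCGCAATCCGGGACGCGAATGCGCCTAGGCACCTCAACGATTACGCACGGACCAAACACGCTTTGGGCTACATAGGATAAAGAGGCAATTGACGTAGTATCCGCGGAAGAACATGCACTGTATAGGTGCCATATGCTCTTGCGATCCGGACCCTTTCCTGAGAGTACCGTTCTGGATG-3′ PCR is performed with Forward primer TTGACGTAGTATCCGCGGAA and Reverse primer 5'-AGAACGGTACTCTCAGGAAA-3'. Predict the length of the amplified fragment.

The forward primer matches the template at positions 112–131.
Taking the reverse complement of AGAACGGTACTCTCAGGAAA gives TTTCCTGAGAGTACCGTTCT, found at positions 177–196 on the template; the primer anneals here to the top strand with its 3' end pointing upstream.
The product runs from position 112 to position 196, so its length is 196 − 112 + 1 = 85 bp.

85 bp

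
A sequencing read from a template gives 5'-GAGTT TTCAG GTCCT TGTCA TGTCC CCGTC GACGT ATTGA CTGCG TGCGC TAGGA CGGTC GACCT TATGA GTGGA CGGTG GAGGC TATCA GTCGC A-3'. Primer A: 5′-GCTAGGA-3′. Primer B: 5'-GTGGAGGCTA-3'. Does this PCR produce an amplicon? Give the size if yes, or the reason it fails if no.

Primer A (GCTAGGA) matches the top strand at positions 49–55 (3' end points downstream).
Primer B (GTGGAGGCTA) also matches the top strand directly, at positions 78–87 — its reverse complement TAGCCTCCAC is not present.
Both primers anneal to the bottom strand with 3' ends pointing the same way, so neither can prime synthesis back toward the other.

No product — both primers anneal to the same strand and extend in the same direction.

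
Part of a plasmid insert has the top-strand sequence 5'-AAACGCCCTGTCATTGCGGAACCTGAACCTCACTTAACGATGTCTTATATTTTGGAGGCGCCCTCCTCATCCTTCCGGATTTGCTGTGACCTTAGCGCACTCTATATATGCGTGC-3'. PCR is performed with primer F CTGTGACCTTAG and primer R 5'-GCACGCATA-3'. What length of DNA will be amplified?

32 bp

The forward primer matches the template at positions 84–95.
The reverse primer's reverse complement is TATGCGTGC, which matches the template at positions 107–115.
The product runs from position 84 to position 115, so its length is 115 − 84 + 1 = 32 bp.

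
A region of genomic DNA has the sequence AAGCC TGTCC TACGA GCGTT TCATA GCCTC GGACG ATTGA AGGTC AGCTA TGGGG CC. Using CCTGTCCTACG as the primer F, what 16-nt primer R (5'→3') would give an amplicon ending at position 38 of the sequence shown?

The forward primer binds at positions 4–14; the product's 3' end on the top strand is position 38.
The reverse primer anneals to the top strand over positions 23–38, i.e. to ATAGCCTCGGACGATT.
Its sequence written 5'→3' is the reverse complement: AATCGTCCGAGGCTAT.

5'-AATCGTCCGAGGCTAT-3'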